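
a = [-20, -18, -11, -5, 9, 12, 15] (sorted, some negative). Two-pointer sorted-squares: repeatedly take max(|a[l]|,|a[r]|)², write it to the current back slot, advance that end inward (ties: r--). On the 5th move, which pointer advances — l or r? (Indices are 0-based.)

l=0 r=6: |-20|>|15| out[6]=400, l++
l=1 r=6: |-18|>|15| out[5]=324, l++
l=2 r=6: |-11|<=|15| out[4]=225, r--
l=2 r=5: |-11|<=|12| out[3]=144, r--
l=2 r=4: |-11|>|9| out[2]=121, l++

l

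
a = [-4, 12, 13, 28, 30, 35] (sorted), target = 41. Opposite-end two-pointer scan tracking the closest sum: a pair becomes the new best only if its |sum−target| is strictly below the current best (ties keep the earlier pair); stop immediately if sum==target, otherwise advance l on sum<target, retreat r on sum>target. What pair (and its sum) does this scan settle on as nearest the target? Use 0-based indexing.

pair (13, 28) with sum 41 (|Δ|=0)

[0,5] -4+35=31 d=10 * → l++
[1,5] 12+35=47 d=6 * → r--
[1,4] 12+30=42 d=1 * → r--
[1,3] 12+28=40 d=1 → l++
[2,3] 13+28=41 d=0 * → stop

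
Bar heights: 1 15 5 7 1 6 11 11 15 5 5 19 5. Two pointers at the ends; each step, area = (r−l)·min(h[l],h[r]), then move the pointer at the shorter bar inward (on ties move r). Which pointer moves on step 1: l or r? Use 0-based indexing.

l=0 r=12: min(1,5)*12=12 best=12 *, l++

l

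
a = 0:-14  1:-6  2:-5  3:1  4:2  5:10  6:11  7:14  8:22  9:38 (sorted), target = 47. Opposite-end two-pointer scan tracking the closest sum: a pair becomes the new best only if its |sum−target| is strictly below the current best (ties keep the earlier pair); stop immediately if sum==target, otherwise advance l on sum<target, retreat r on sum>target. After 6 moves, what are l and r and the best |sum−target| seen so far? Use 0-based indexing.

[0,9] -14+38=24 d=23 * → l++
[1,9] -6+38=32 d=15 * → l++
[2,9] -5+38=33 d=14 * → l++
[3,9] 1+38=39 d=8 * → l++
[4,9] 2+38=40 d=7 * → l++
[5,9] 10+38=48 d=1 * → r--

l=5, r=8, best |Δ|=1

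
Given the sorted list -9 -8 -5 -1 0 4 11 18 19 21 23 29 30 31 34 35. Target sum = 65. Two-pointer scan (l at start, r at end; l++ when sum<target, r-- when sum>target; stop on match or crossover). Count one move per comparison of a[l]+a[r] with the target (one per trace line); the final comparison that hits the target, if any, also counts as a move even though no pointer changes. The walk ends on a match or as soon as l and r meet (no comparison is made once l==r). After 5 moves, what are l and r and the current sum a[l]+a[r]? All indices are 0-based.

l=5, r=15, sum=39

l=0 r=15: -9+35=26 <65, l++
l=1 r=15: -8+35=27 <65, l++
l=2 r=15: -5+35=30 <65, l++
l=3 r=15: -1+35=34 <65, l++
l=4 r=15: 0+35=35 <65, l++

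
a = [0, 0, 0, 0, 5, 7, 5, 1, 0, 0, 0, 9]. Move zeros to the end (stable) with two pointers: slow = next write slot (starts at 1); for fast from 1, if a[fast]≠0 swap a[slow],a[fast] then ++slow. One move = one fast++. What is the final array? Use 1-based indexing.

[5, 7, 5, 1, 9, 0, 0, 0, 0, 0, 0, 0]

slow=1 fast=1: a[fast]=0, fast++
slow=1 fast=2: a[fast]=0, fast++
slow=1 fast=3: a[fast]=0, fast++
slow=1 fast=4: a[fast]=0, fast++
slow=1 fast=5: a[fast]=5≠0 swap→a[1]=5, slow++,fast++
slow=2 fast=6: a[fast]=7≠0 swap→a[2]=7, slow++,fast++
slow=3 fast=7: a[fast]=5≠0 swap→a[3]=5, slow++,fast++
slow=4 fast=8: a[fast]=1≠0 swap→a[4]=1, slow++,fast++
slow=5 fast=9: a[fast]=0, fast++
slow=5 fast=10: a[fast]=0, fast++
slow=5 fast=11: a[fast]=0, fast++
slow=5 fast=12: a[fast]=9≠0 swap→a[5]=9, slow++,fast++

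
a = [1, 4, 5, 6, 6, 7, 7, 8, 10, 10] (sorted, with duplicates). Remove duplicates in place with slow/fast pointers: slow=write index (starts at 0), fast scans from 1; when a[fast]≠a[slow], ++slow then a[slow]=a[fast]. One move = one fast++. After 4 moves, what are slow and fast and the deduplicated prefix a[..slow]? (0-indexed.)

slow=3, fast=5, prefix=[1, 4, 5, 6]

slow=0 fast=1: a[fast]=4≠a[slow]=1 write a[1]=4, slow++,fast++
slow=1 fast=2: a[fast]=5≠a[slow]=4 write a[2]=5, slow++,fast++
slow=2 fast=3: a[fast]=6≠a[slow]=5 write a[3]=6, slow++,fast++
slow=3 fast=4: a[fast]=6=a[slow] dup, fast++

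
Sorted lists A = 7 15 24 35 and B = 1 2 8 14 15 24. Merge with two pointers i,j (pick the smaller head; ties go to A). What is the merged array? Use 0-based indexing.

i=0 j=0: A[i]=7>B[j]=1 take 1, j++
i=0 j=1: A[i]=7>B[j]=2 take 2, j++
i=0 j=2: A[i]=7<=B[j]=8 take 7, i++
i=1 j=2: A[i]=15>B[j]=8 take 8, j++
i=1 j=3: A[i]=15>B[j]=14 take 14, j++
i=1 j=4: A[i]=15<=B[j]=15 take 15, i++
i=2 j=4: A[i]=24>B[j]=15 take 15, j++
i=2 j=5: A[i]=24<=B[j]=24 take 24, i++
i=3 j=5: A[i]=35>B[j]=24 take 24, j++
i=3 j=6: B done, take A[i]=35, i++

[1, 2, 7, 8, 14, 15, 15, 24, 24, 35]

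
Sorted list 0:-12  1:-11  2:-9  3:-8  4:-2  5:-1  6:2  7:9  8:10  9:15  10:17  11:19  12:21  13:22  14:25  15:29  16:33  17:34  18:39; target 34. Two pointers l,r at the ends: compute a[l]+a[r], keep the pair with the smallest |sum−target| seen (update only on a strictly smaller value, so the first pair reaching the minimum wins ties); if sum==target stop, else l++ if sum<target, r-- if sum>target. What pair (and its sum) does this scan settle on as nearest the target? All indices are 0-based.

pair (9, 25) with sum 34 (|Δ|=0)

[0,18] -12+39=27 d=7 * → l++
[1,18] -11+39=28 d=6 * → l++
[2,18] -9+39=30 d=4 * → l++
[3,18] -8+39=31 d=3 * → l++
[4,18] -2+39=37 d=3 → r--
[4,17] -2+34=32 d=2 * → l++
[5,17] -1+34=33 d=1 * → l++
[6,17] 2+34=36 d=2 → r--
[6,16] 2+33=35 d=1 → r--
[6,15] 2+29=31 d=3 → l++
[7,15] 9+29=38 d=4 → r--
[7,14] 9+25=34 d=0 * → stop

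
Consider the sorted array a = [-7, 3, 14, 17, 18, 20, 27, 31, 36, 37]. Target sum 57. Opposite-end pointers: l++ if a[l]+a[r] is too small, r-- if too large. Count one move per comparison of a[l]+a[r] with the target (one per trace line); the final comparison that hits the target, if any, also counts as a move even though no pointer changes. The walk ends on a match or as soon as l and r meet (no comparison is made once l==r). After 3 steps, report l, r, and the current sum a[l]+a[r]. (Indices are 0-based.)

[0,9] -7+37=30 <57 → l++
[1,9] 3+37=40 <57 → l++
[2,9] 14+37=51 <57 → l++

l=3, r=9, sum=54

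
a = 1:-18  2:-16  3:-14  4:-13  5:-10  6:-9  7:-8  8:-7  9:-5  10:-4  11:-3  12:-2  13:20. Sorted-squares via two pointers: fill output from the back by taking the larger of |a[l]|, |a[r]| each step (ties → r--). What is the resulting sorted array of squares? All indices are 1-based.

l=1 r=13: |-18|<=|20| out[13]=400, r--
l=1 r=12: |-18|>|-2| out[12]=324, l++
l=2 r=12: |-16|>|-2| out[11]=256, l++
l=3 r=12: |-14|>|-2| out[10]=196, l++
l=4 r=12: |-13|>|-2| out[9]=169, l++
l=5 r=12: |-10|>|-2| out[8]=100, l++
l=6 r=12: |-9|>|-2| out[7]=81, l++
l=7 r=12: |-8|>|-2| out[6]=64, l++
l=8 r=12: |-7|>|-2| out[5]=49, l++
l=9 r=12: |-5|>|-2| out[4]=25, l++
l=10 r=12: |-4|>|-2| out[3]=16, l++
l=11 r=12: |-3|>|-2| out[2]=9, l++
l=12 r=12: |-2|<=|-2| out[1]=4, r--

[4, 9, 16, 25, 49, 64, 81, 100, 169, 196, 256, 324, 400]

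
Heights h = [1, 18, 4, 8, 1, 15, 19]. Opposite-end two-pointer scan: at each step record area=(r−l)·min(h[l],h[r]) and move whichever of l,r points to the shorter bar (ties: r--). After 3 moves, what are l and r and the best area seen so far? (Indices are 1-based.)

[1,7] min(1,19)*6=6 best=6 * → l++
[2,7] min(18,19)*5=90 best=90 * → l++
[3,7] min(4,19)*4=16 best=90 → l++

l=4, r=7, best area=90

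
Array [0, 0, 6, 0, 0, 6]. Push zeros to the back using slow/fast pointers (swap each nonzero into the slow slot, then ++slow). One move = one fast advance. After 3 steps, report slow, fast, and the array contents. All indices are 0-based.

slow=1, fast=3, a=[6, 0, 0, 0, 0, 6]

slow=0 fast=0: a[fast]=0, fast++
slow=0 fast=1: a[fast]=0, fast++
slow=0 fast=2: a[fast]=6≠0 swap→a[0]=6, slow++,fast++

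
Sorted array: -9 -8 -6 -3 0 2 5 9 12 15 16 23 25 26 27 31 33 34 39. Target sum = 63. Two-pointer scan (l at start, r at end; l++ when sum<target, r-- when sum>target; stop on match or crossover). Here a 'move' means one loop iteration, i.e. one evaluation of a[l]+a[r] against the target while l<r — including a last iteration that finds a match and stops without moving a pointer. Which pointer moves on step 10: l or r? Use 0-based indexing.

l

[0,18] -9+39=30 <63 → l++
[1,18] -8+39=31 <63 → l++
[2,18] -6+39=33 <63 → l++
[3,18] -3+39=36 <63 → l++
[4,18] 0+39=39 <63 → l++
[5,18] 2+39=41 <63 → l++
[6,18] 5+39=44 <63 → l++
[7,18] 9+39=48 <63 → l++
[8,18] 12+39=51 <63 → l++
[9,18] 15+39=54 <63 → l++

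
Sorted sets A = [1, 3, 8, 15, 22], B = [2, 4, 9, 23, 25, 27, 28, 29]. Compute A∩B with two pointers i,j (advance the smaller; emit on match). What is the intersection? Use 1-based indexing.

intersection = []

[i=1,j=1] 1<2 → i++
[i=2,j=1] 3>2 → j++
[i=2,j=2] 3<4 → i++
[i=3,j=2] 8>4 → j++
[i=3,j=3] 8<9 → i++
[i=4,j=3] 15>9 → j++
[i=4,j=4] 15<23 → i++
[i=5,j=4] 22<23 → i++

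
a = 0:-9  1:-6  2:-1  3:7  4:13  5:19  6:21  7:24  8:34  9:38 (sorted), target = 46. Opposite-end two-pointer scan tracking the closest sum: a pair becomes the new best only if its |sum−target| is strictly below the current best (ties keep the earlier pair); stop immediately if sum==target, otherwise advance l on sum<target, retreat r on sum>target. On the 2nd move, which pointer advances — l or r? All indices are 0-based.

[0,9] -9+38=29 d=17 * → l++
[1,9] -6+38=32 d=14 * → l++

l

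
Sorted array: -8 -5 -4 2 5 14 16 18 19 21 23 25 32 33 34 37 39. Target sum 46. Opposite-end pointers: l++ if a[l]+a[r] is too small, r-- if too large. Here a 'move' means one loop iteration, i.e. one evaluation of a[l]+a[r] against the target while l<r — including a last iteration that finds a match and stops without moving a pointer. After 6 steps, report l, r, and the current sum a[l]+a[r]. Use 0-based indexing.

l=5, r=15, sum=51

[0,16] -8+39=31 <46 → l++
[1,16] -5+39=34 <46 → l++
[2,16] -4+39=35 <46 → l++
[3,16] 2+39=41 <46 → l++
[4,16] 5+39=44 <46 → l++
[5,16] 14+39=53 >46 → r--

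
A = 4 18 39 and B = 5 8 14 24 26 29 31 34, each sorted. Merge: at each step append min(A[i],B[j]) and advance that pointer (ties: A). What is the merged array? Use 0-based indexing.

[4, 5, 8, 14, 18, 24, 26, 29, 31, 34, 39]

i=0 j=0: A[i]=4<=B[j]=5 take 4, i++
i=1 j=0: A[i]=18>B[j]=5 take 5, j++
i=1 j=1: A[i]=18>B[j]=8 take 8, j++
i=1 j=2: A[i]=18>B[j]=14 take 14, j++
i=1 j=3: A[i]=18<=B[j]=24 take 18, i++
i=2 j=3: A[i]=39>B[j]=24 take 24, j++
i=2 j=4: A[i]=39>B[j]=26 take 26, j++
i=2 j=5: A[i]=39>B[j]=29 take 29, j++
i=2 j=6: A[i]=39>B[j]=31 take 31, j++
i=2 j=7: A[i]=39>B[j]=34 take 34, j++
i=2 j=8: B done, take A[i]=39, i++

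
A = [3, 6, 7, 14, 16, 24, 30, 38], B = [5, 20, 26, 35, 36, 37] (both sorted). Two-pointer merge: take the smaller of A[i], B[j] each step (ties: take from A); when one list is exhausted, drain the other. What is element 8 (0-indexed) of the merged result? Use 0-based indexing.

[i=0,j=0] A[i]=3<=B[j]=5 take 3 → i++
[i=1,j=0] A[i]=6>B[j]=5 take 5 → j++
[i=1,j=1] A[i]=6<=B[j]=20 take 6 → i++
[i=2,j=1] A[i]=7<=B[j]=20 take 7 → i++
[i=3,j=1] A[i]=14<=B[j]=20 take 14 → i++
[i=4,j=1] A[i]=16<=B[j]=20 take 16 → i++
[i=5,j=1] A[i]=24>B[j]=20 take 20 → j++
[i=5,j=2] A[i]=24<=B[j]=26 take 24 → i++
[i=6,j=2] A[i]=30>B[j]=26 take 26 → j++
[i=6,j=3] A[i]=30<=B[j]=35 take 30 → i++
[i=7,j=3] A[i]=38>B[j]=35 take 35 → j++
[i=7,j=4] A[i]=38>B[j]=36 take 36 → j++
[i=7,j=5] A[i]=38>B[j]=37 take 37 → j++
[i=7,j=6] B done, take A[i]=38 → i++

merged[8] = 26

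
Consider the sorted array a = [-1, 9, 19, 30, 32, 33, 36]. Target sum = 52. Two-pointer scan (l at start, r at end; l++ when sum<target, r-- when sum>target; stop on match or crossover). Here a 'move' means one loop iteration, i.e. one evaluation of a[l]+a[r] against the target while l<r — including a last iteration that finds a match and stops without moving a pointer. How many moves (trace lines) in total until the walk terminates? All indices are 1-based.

4 moves

l=1 r=7: -1+36=35 <52, l++
l=2 r=7: 9+36=45 <52, l++
l=3 r=7: 19+36=55 >52, r--
l=3 r=6: 19+33=52, found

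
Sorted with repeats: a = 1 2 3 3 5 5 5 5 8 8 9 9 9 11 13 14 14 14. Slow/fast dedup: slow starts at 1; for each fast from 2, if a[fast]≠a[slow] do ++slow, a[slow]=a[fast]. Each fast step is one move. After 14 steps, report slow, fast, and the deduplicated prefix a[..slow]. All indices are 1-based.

(s=1,f=2) a[fast]=2≠a[slow]=1 write a[2]=2 → slow++,fast++
(s=2,f=3) a[fast]=3≠a[slow]=2 write a[3]=3 → slow++,fast++
(s=3,f=4) a[fast]=3=a[slow] dup → fast++
(s=3,f=5) a[fast]=5≠a[slow]=3 write a[4]=5 → slow++,fast++
(s=4,f=6) a[fast]=5=a[slow] dup → fast++
(s=4,f=7) a[fast]=5=a[slow] dup → fast++
(s=4,f=8) a[fast]=5=a[slow] dup → fast++
(s=4,f=9) a[fast]=8≠a[slow]=5 write a[5]=8 → slow++,fast++
(s=5,f=10) a[fast]=8=a[slow] dup → fast++
(s=5,f=11) a[fast]=9≠a[slow]=8 write a[6]=9 → slow++,fast++
(s=6,f=12) a[fast]=9=a[slow] dup → fast++
(s=6,f=13) a[fast]=9=a[slow] dup → fast++
(s=6,f=14) a[fast]=11≠a[slow]=9 write a[7]=11 → slow++,fast++
(s=7,f=15) a[fast]=13≠a[slow]=11 write a[8]=13 → slow++,fast++

slow=8, fast=16, prefix=[1, 2, 3, 5, 8, 9, 11, 13]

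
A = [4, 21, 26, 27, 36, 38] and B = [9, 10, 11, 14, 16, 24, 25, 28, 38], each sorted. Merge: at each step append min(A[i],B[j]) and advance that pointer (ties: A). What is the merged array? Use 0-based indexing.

[i=0,j=0] A[i]=4<=B[j]=9 take 4 → i++
[i=1,j=0] A[i]=21>B[j]=9 take 9 → j++
[i=1,j=1] A[i]=21>B[j]=10 take 10 → j++
[i=1,j=2] A[i]=21>B[j]=11 take 11 → j++
[i=1,j=3] A[i]=21>B[j]=14 take 14 → j++
[i=1,j=4] A[i]=21>B[j]=16 take 16 → j++
[i=1,j=5] A[i]=21<=B[j]=24 take 21 → i++
[i=2,j=5] A[i]=26>B[j]=24 take 24 → j++
[i=2,j=6] A[i]=26>B[j]=25 take 25 → j++
[i=2,j=7] A[i]=26<=B[j]=28 take 26 → i++
[i=3,j=7] A[i]=27<=B[j]=28 take 27 → i++
[i=4,j=7] A[i]=36>B[j]=28 take 28 → j++
[i=4,j=8] A[i]=36<=B[j]=38 take 36 → i++
[i=5,j=8] A[i]=38<=B[j]=38 take 38 → i++
[i=6,j=8] A done, take B[j]=38 → j++

[4, 9, 10, 11, 14, 16, 21, 24, 25, 26, 27, 28, 36, 38, 38]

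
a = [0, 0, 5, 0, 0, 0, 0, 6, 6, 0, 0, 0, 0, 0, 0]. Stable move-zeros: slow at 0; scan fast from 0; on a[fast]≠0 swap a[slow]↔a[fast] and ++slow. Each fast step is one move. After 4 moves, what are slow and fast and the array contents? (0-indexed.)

slow=1, fast=4, a=[5, 0, 0, 0, 0, 0, 0, 6, 6, 0, 0, 0, 0, 0, 0]

slow=0 fast=0: a[fast]=0, fast++
slow=0 fast=1: a[fast]=0, fast++
slow=0 fast=2: a[fast]=5≠0 swap→a[0]=5, slow++,fast++
slow=1 fast=3: a[fast]=0, fast++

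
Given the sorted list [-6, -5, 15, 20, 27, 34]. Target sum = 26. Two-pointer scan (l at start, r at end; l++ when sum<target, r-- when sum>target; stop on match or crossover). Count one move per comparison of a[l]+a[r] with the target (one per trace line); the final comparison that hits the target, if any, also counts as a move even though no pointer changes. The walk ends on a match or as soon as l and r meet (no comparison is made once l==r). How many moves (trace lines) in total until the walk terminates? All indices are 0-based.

l=0 r=5: -6+34=28 >26, r--
l=0 r=4: -6+27=21 <26, l++
l=1 r=4: -5+27=22 <26, l++
l=2 r=4: 15+27=42 >26, r--
l=2 r=3: 15+20=35 >26, r--

5 moves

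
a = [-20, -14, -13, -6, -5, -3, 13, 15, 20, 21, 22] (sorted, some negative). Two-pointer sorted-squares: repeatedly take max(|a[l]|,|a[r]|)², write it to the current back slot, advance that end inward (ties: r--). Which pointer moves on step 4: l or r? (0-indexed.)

l

[0,10] |-20|<=|22| out[10]=484 → r--
[0,9] |-20|<=|21| out[9]=441 → r--
[0,8] |-20|<=|20| out[8]=400 → r--
[0,7] |-20|>|15| out[7]=400 → l++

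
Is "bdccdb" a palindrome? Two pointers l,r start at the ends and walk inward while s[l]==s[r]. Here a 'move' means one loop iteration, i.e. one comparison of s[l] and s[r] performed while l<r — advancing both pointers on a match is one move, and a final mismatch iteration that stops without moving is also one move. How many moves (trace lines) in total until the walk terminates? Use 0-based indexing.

3 moves

[0,5] 'b'=='b' → l++,r--
[1,4] 'd'=='d' → l++,r--
[2,3] 'c'=='c' → l++,r--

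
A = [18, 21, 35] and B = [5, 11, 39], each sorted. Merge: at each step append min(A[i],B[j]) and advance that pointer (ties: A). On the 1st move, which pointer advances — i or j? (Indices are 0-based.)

[i=0,j=0] A[i]=18>B[j]=5 take 5 → j++

j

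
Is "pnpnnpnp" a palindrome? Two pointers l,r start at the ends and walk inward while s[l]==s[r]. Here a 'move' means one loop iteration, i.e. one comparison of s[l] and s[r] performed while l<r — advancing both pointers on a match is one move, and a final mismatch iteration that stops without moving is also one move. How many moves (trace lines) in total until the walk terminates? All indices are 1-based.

4 moves

[1,8] 'p'=='p' → l++,r--
[2,7] 'n'=='n' → l++,r--
[3,6] 'p'=='p' → l++,r--
[4,5] 'n'=='n' → l++,r--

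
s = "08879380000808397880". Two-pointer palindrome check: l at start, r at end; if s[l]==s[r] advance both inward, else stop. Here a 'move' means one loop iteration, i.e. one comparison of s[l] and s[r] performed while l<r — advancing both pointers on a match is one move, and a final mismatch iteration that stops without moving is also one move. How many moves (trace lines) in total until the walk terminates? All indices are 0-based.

9 moves

l=0 r=19: '0'=='0', l++,r--
l=1 r=18: '8'=='8', l++,r--
l=2 r=17: '8'=='8', l++,r--
l=3 r=16: '7'=='7', l++,r--
l=4 r=15: '9'=='9', l++,r--
l=5 r=14: '3'=='3', l++,r--
l=6 r=13: '8'=='8', l++,r--
l=7 r=12: '0'=='0', l++,r--
l=8 r=11: '0'!='8', stop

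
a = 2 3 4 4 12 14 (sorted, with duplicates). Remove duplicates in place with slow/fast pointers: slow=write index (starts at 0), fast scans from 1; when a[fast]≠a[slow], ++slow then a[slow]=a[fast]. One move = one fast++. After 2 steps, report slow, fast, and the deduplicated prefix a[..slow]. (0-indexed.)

slow=2, fast=3, prefix=[2, 3, 4]

(s=0,f=1) a[fast]=3≠a[slow]=2 write a[1]=3 → slow++,fast++
(s=1,f=2) a[fast]=4≠a[slow]=3 write a[2]=4 → slow++,fast++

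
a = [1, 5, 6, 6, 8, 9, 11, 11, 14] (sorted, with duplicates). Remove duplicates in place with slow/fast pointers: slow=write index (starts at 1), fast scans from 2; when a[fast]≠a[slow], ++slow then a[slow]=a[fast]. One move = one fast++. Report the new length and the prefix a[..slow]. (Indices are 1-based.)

length 7; prefix = [1, 5, 6, 8, 9, 11, 14]

(s=1,f=2) a[fast]=5≠a[slow]=1 write a[2]=5 → slow++,fast++
(s=2,f=3) a[fast]=6≠a[slow]=5 write a[3]=6 → slow++,fast++
(s=3,f=4) a[fast]=6=a[slow] dup → fast++
(s=3,f=5) a[fast]=8≠a[slow]=6 write a[4]=8 → slow++,fast++
(s=4,f=6) a[fast]=9≠a[slow]=8 write a[5]=9 → slow++,fast++
(s=5,f=7) a[fast]=11≠a[slow]=9 write a[6]=11 → slow++,fast++
(s=6,f=8) a[fast]=11=a[slow] dup → fast++
(s=6,f=9) a[fast]=14≠a[slow]=11 write a[7]=14 → slow++,fast++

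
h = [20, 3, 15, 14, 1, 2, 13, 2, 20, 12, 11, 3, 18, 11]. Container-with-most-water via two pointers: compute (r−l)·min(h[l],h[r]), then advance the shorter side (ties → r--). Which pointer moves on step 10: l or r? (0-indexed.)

[0,13] min(20,11)*13=143 best=143 * → r--
[0,12] min(20,18)*12=216 best=216 * → r--
[0,11] min(20,3)*11=33 best=216 → r--
[0,10] min(20,11)*10=110 best=216 → r--
[0,9] min(20,12)*9=108 best=216 → r--
[0,8] min(20,20)*8=160 best=216 → r--
[0,7] min(20,2)*7=14 best=216 → r--
[0,6] min(20,13)*6=78 best=216 → r--
[0,5] min(20,2)*5=10 best=216 → r--
[0,4] min(20,1)*4=4 best=216 → r--

r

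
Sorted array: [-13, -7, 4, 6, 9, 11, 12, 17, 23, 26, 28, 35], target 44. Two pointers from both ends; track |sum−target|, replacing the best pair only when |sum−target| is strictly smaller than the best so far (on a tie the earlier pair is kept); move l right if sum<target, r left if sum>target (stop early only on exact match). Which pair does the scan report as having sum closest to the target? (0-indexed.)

l=0 r=11: -13+35=22 d=22 *, l++
l=1 r=11: -7+35=28 d=16 *, l++
l=2 r=11: 4+35=39 d=5 *, l++
l=3 r=11: 6+35=41 d=3 *, l++
l=4 r=11: 9+35=44 d=0 *, stop

pair (9, 35) with sum 44 (|Δ|=0)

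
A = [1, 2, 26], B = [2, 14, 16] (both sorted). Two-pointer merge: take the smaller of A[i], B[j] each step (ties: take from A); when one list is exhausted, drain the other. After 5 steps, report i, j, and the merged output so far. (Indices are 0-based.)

i=2, j=3, merged so far=[1, 2, 2, 14, 16]

i=0 j=0: A[i]=1<=B[j]=2 take 1, i++
i=1 j=0: A[i]=2<=B[j]=2 take 2, i++
i=2 j=0: A[i]=26>B[j]=2 take 2, j++
i=2 j=1: A[i]=26>B[j]=14 take 14, j++
i=2 j=2: A[i]=26>B[j]=16 take 16, j++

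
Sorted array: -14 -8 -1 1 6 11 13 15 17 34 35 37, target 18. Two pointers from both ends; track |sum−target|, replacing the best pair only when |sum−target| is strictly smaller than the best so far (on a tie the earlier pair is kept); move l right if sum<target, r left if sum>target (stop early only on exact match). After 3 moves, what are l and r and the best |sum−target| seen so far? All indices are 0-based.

l=0 r=11: -14+37=23 d=5 *, r--
l=0 r=10: -14+35=21 d=3 *, r--
l=0 r=9: -14+34=20 d=2 *, r--

l=0, r=8, best |Δ|=2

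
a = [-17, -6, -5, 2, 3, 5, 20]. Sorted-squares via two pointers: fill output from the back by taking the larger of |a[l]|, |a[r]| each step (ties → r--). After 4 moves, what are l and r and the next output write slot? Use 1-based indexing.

l=3, r=5, next write slot=3

l=1 r=7: |-17|<=|20| out[7]=400, r--
l=1 r=6: |-17|>|5| out[6]=289, l++
l=2 r=6: |-6|>|5| out[5]=36, l++
l=3 r=6: |-5|<=|5| out[4]=25, r--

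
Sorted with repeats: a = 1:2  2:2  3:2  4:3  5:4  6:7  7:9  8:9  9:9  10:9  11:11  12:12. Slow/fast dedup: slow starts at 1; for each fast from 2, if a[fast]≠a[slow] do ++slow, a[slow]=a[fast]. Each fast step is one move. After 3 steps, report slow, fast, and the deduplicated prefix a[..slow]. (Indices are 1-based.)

slow=1 fast=2: a[fast]=2=a[slow] dup, fast++
slow=1 fast=3: a[fast]=2=a[slow] dup, fast++
slow=1 fast=4: a[fast]=3≠a[slow]=2 write a[2]=3, slow++,fast++

slow=2, fast=5, prefix=[2, 3]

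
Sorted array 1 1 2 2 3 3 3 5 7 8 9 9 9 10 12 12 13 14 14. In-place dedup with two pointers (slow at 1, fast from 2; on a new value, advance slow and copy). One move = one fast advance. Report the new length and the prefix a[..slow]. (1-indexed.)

length 11; prefix = [1, 2, 3, 5, 7, 8, 9, 10, 12, 13, 14]

(s=1,f=2) a[fast]=1=a[slow] dup → fast++
(s=1,f=3) a[fast]=2≠a[slow]=1 write a[2]=2 → slow++,fast++
(s=2,f=4) a[fast]=2=a[slow] dup → fast++
(s=2,f=5) a[fast]=3≠a[slow]=2 write a[3]=3 → slow++,fast++
(s=3,f=6) a[fast]=3=a[slow] dup → fast++
(s=3,f=7) a[fast]=3=a[slow] dup → fast++
(s=3,f=8) a[fast]=5≠a[slow]=3 write a[4]=5 → slow++,fast++
(s=4,f=9) a[fast]=7≠a[slow]=5 write a[5]=7 → slow++,fast++
(s=5,f=10) a[fast]=8≠a[slow]=7 write a[6]=8 → slow++,fast++
(s=6,f=11) a[fast]=9≠a[slow]=8 write a[7]=9 → slow++,fast++
(s=7,f=12) a[fast]=9=a[slow] dup → fast++
(s=7,f=13) a[fast]=9=a[slow] dup → fast++
(s=7,f=14) a[fast]=10≠a[slow]=9 write a[8]=10 → slow++,fast++
(s=8,f=15) a[fast]=12≠a[slow]=10 write a[9]=12 → slow++,fast++
(s=9,f=16) a[fast]=12=a[slow] dup → fast++
(s=9,f=17) a[fast]=13≠a[slow]=12 write a[10]=13 → slow++,fast++
(s=10,f=18) a[fast]=14≠a[slow]=13 write a[11]=14 → slow++,fast++
(s=11,f=19) a[fast]=14=a[slow] dup → fast++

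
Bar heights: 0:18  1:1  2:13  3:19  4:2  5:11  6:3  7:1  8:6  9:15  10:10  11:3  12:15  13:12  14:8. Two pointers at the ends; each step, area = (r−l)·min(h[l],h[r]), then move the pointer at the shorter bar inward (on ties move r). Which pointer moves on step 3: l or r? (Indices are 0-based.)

l=0 r=14: min(18,8)*14=112 best=112 *, r--
l=0 r=13: min(18,12)*13=156 best=156 *, r--
l=0 r=12: min(18,15)*12=180 best=180 *, r--

r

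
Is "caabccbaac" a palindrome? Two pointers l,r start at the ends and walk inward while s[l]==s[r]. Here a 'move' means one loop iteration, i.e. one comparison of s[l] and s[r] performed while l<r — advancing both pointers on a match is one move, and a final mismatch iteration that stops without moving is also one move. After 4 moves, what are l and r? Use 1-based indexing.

[1,10] 'c'=='c' → l++,r--
[2,9] 'a'=='a' → l++,r--
[3,8] 'a'=='a' → l++,r--
[4,7] 'b'=='b' → l++,r--

l=5, r=6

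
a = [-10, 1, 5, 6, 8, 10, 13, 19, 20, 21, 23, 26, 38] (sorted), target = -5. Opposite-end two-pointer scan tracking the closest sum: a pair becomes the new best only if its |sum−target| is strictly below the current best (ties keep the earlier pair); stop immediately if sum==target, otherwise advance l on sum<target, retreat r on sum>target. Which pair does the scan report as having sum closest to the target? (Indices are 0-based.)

pair (-10, 5) with sum -5 (|Δ|=0)

[0,12] -10+38=28 d=33 * → r--
[0,11] -10+26=16 d=21 * → r--
[0,10] -10+23=13 d=18 * → r--
[0,9] -10+21=11 d=16 * → r--
[0,8] -10+20=10 d=15 * → r--
[0,7] -10+19=9 d=14 * → r--
[0,6] -10+13=3 d=8 * → r--
[0,5] -10+10=0 d=5 * → r--
[0,4] -10+8=-2 d=3 * → r--
[0,3] -10+6=-4 d=1 * → r--
[0,2] -10+5=-5 d=0 * → stop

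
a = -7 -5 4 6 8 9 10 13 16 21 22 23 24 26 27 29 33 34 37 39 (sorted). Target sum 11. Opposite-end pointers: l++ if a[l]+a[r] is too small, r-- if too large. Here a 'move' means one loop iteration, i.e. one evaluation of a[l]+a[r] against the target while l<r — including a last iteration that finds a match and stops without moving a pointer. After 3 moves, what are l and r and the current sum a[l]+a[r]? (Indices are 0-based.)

[0,19] -7+39=32 >11 → r--
[0,18] -7+37=30 >11 → r--
[0,17] -7+34=27 >11 → r--

l=0, r=16, sum=26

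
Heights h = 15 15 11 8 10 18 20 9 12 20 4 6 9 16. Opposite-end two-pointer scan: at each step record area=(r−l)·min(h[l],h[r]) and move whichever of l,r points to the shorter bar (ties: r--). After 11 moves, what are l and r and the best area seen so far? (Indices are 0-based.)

l=6, r=8, best area=195

[0,13] min(15,16)*13=195 best=195 * → l++
[1,13] min(15,16)*12=180 best=195 → l++
[2,13] min(11,16)*11=121 best=195 → l++
[3,13] min(8,16)*10=80 best=195 → l++
[4,13] min(10,16)*9=90 best=195 → l++
[5,13] min(18,16)*8=128 best=195 → r--
[5,12] min(18,9)*7=63 best=195 → r--
[5,11] min(18,6)*6=36 best=195 → r--
[5,10] min(18,4)*5=20 best=195 → r--
[5,9] min(18,20)*4=72 best=195 → l++
[6,9] min(20,20)*3=60 best=195 → r--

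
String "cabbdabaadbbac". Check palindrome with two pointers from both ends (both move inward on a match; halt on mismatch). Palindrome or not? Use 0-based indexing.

not a palindrome (mismatch at 6,7)

l=0 r=13: 'c'=='c', l++,r--
l=1 r=12: 'a'=='a', l++,r--
l=2 r=11: 'b'=='b', l++,r--
l=3 r=10: 'b'=='b', l++,r--
l=4 r=9: 'd'=='d', l++,r--
l=5 r=8: 'a'=='a', l++,r--
l=6 r=7: 'b'!='a', stop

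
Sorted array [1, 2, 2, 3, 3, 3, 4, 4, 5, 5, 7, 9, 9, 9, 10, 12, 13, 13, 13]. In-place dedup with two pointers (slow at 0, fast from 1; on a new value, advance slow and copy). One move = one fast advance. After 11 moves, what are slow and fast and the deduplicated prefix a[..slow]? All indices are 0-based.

slow=6, fast=12, prefix=[1, 2, 3, 4, 5, 7, 9]

slow=0 fast=1: a[fast]=2≠a[slow]=1 write a[1]=2, slow++,fast++
slow=1 fast=2: a[fast]=2=a[slow] dup, fast++
slow=1 fast=3: a[fast]=3≠a[slow]=2 write a[2]=3, slow++,fast++
slow=2 fast=4: a[fast]=3=a[slow] dup, fast++
slow=2 fast=5: a[fast]=3=a[slow] dup, fast++
slow=2 fast=6: a[fast]=4≠a[slow]=3 write a[3]=4, slow++,fast++
slow=3 fast=7: a[fast]=4=a[slow] dup, fast++
slow=3 fast=8: a[fast]=5≠a[slow]=4 write a[4]=5, slow++,fast++
slow=4 fast=9: a[fast]=5=a[slow] dup, fast++
slow=4 fast=10: a[fast]=7≠a[slow]=5 write a[5]=7, slow++,fast++
slow=5 fast=11: a[fast]=9≠a[slow]=7 write a[6]=9, slow++,fast++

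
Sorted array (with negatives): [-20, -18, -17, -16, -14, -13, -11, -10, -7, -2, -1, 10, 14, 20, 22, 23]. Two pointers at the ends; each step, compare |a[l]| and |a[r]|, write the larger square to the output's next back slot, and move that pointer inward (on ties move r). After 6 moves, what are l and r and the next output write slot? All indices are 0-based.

l=3, r=12, next write slot=9

[0,15] |-20|<=|23| out[15]=529 → r--
[0,14] |-20|<=|22| out[14]=484 → r--
[0,13] |-20|<=|20| out[13]=400 → r--
[0,12] |-20|>|14| out[12]=400 → l++
[1,12] |-18|>|14| out[11]=324 → l++
[2,12] |-17|>|14| out[10]=289 → l++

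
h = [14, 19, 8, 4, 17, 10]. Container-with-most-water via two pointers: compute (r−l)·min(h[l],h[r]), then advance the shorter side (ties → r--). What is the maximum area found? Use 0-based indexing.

max area = 56

[0,5] min(14,10)*5=50 best=50 * → r--
[0,4] min(14,17)*4=56 best=56 * → l++
[1,4] min(19,17)*3=51 best=56 → r--
[1,3] min(19,4)*2=8 best=56 → r--
[1,2] min(19,8)*1=8 best=56 → r--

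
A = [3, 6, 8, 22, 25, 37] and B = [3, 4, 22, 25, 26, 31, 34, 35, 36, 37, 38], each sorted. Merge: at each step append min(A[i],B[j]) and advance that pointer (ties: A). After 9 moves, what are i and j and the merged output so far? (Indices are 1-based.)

i=6, j=5, merged so far=[3, 3, 4, 6, 8, 22, 22, 25, 25]

[i=1,j=1] A[i]=3<=B[j]=3 take 3 → i++
[i=2,j=1] A[i]=6>B[j]=3 take 3 → j++
[i=2,j=2] A[i]=6>B[j]=4 take 4 → j++
[i=2,j=3] A[i]=6<=B[j]=22 take 6 → i++
[i=3,j=3] A[i]=8<=B[j]=22 take 8 → i++
[i=4,j=3] A[i]=22<=B[j]=22 take 22 → i++
[i=5,j=3] A[i]=25>B[j]=22 take 22 → j++
[i=5,j=4] A[i]=25<=B[j]=25 take 25 → i++
[i=6,j=4] A[i]=37>B[j]=25 take 25 → j++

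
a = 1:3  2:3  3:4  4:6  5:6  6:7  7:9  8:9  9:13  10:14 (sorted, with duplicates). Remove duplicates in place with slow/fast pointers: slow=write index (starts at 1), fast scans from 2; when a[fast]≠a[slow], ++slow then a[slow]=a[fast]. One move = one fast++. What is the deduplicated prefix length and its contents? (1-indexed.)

slow=1 fast=2: a[fast]=3=a[slow] dup, fast++
slow=1 fast=3: a[fast]=4≠a[slow]=3 write a[2]=4, slow++,fast++
slow=2 fast=4: a[fast]=6≠a[slow]=4 write a[3]=6, slow++,fast++
slow=3 fast=5: a[fast]=6=a[slow] dup, fast++
slow=3 fast=6: a[fast]=7≠a[slow]=6 write a[4]=7, slow++,fast++
slow=4 fast=7: a[fast]=9≠a[slow]=7 write a[5]=9, slow++,fast++
slow=5 fast=8: a[fast]=9=a[slow] dup, fast++
slow=5 fast=9: a[fast]=13≠a[slow]=9 write a[6]=13, slow++,fast++
slow=6 fast=10: a[fast]=14≠a[slow]=13 write a[7]=14, slow++,fast++

length 7; prefix = [3, 4, 6, 7, 9, 13, 14]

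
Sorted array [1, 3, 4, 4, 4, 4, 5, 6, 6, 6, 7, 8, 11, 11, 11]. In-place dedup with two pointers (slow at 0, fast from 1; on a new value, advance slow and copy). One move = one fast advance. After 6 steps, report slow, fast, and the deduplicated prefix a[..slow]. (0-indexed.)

slow=0 fast=1: a[fast]=3≠a[slow]=1 write a[1]=3, slow++,fast++
slow=1 fast=2: a[fast]=4≠a[slow]=3 write a[2]=4, slow++,fast++
slow=2 fast=3: a[fast]=4=a[slow] dup, fast++
slow=2 fast=4: a[fast]=4=a[slow] dup, fast++
slow=2 fast=5: a[fast]=4=a[slow] dup, fast++
slow=2 fast=6: a[fast]=5≠a[slow]=4 write a[3]=5, slow++,fast++

slow=3, fast=7, prefix=[1, 3, 4, 5]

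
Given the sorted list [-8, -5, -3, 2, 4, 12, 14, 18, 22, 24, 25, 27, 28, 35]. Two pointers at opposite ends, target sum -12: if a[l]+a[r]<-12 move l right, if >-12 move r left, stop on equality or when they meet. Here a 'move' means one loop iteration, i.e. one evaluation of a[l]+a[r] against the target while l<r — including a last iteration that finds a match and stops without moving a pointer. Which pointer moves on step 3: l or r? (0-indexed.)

r

[0,13] -8+35=27 >-12 → r--
[0,12] -8+28=20 >-12 → r--
[0,11] -8+27=19 >-12 → r--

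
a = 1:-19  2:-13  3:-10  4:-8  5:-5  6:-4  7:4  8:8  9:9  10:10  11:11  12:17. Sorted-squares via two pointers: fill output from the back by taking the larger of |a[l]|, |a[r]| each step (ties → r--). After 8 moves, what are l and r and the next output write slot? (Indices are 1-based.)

l=1 r=12: |-19|>|17| out[12]=361, l++
l=2 r=12: |-13|<=|17| out[11]=289, r--
l=2 r=11: |-13|>|11| out[10]=169, l++
l=3 r=11: |-10|<=|11| out[9]=121, r--
l=3 r=10: |-10|<=|10| out[8]=100, r--
l=3 r=9: |-10|>|9| out[7]=100, l++
l=4 r=9: |-8|<=|9| out[6]=81, r--
l=4 r=8: |-8|<=|8| out[5]=64, r--

l=4, r=7, next write slot=4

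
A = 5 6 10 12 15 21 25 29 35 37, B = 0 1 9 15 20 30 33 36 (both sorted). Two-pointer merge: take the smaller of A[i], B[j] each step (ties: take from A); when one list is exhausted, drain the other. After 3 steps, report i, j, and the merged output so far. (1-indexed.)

i=2, j=3, merged so far=[0, 1, 5]

i=1 j=1: A[i]=5>B[j]=0 take 0, j++
i=1 j=2: A[i]=5>B[j]=1 take 1, j++
i=1 j=3: A[i]=5<=B[j]=9 take 5, i++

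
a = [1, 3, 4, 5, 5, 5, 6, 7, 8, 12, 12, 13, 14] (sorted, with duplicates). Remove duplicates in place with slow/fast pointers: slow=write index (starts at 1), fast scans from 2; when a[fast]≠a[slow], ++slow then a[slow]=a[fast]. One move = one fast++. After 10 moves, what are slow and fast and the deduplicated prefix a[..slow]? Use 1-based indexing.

(s=1,f=2) a[fast]=3≠a[slow]=1 write a[2]=3 → slow++,fast++
(s=2,f=3) a[fast]=4≠a[slow]=3 write a[3]=4 → slow++,fast++
(s=3,f=4) a[fast]=5≠a[slow]=4 write a[4]=5 → slow++,fast++
(s=4,f=5) a[fast]=5=a[slow] dup → fast++
(s=4,f=6) a[fast]=5=a[slow] dup → fast++
(s=4,f=7) a[fast]=6≠a[slow]=5 write a[5]=6 → slow++,fast++
(s=5,f=8) a[fast]=7≠a[slow]=6 write a[6]=7 → slow++,fast++
(s=6,f=9) a[fast]=8≠a[slow]=7 write a[7]=8 → slow++,fast++
(s=7,f=10) a[fast]=12≠a[slow]=8 write a[8]=12 → slow++,fast++
(s=8,f=11) a[fast]=12=a[slow] dup → fast++

slow=8, fast=12, prefix=[1, 3, 4, 5, 6, 7, 8, 12]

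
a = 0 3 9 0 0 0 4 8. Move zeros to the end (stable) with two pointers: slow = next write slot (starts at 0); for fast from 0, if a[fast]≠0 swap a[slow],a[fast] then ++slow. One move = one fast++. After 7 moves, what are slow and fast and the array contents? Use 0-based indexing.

slow=3, fast=7, a=[3, 9, 4, 0, 0, 0, 0, 8]

(s=0,f=0) a[fast]=0 → fast++
(s=0,f=1) a[fast]=3≠0 swap→a[0]=3 → slow++,fast++
(s=1,f=2) a[fast]=9≠0 swap→a[1]=9 → slow++,fast++
(s=2,f=3) a[fast]=0 → fast++
(s=2,f=4) a[fast]=0 → fast++
(s=2,f=5) a[fast]=0 → fast++
(s=2,f=6) a[fast]=4≠0 swap→a[2]=4 → slow++,fast++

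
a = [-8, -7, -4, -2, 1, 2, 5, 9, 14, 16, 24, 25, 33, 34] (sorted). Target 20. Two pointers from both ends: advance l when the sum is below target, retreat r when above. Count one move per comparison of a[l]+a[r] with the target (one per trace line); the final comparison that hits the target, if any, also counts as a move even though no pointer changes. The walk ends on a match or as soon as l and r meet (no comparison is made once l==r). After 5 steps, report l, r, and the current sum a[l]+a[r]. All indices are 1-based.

l=3, r=11, sum=20

l=1 r=14: -8+34=26 >20, r--
l=1 r=13: -8+33=25 >20, r--
l=1 r=12: -8+25=17 <20, l++
l=2 r=12: -7+25=18 <20, l++
l=3 r=12: -4+25=21 >20, r--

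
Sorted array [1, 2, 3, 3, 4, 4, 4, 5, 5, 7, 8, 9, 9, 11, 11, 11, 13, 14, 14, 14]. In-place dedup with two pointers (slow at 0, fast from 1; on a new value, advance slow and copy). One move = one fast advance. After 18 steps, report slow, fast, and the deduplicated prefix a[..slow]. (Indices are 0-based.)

(s=0,f=1) a[fast]=2≠a[slow]=1 write a[1]=2 → slow++,fast++
(s=1,f=2) a[fast]=3≠a[slow]=2 write a[2]=3 → slow++,fast++
(s=2,f=3) a[fast]=3=a[slow] dup → fast++
(s=2,f=4) a[fast]=4≠a[slow]=3 write a[3]=4 → slow++,fast++
(s=3,f=5) a[fast]=4=a[slow] dup → fast++
(s=3,f=6) a[fast]=4=a[slow] dup → fast++
(s=3,f=7) a[fast]=5≠a[slow]=4 write a[4]=5 → slow++,fast++
(s=4,f=8) a[fast]=5=a[slow] dup → fast++
(s=4,f=9) a[fast]=7≠a[slow]=5 write a[5]=7 → slow++,fast++
(s=5,f=10) a[fast]=8≠a[slow]=7 write a[6]=8 → slow++,fast++
(s=6,f=11) a[fast]=9≠a[slow]=8 write a[7]=9 → slow++,fast++
(s=7,f=12) a[fast]=9=a[slow] dup → fast++
(s=7,f=13) a[fast]=11≠a[slow]=9 write a[8]=11 → slow++,fast++
(s=8,f=14) a[fast]=11=a[slow] dup → fast++
(s=8,f=15) a[fast]=11=a[slow] dup → fast++
(s=8,f=16) a[fast]=13≠a[slow]=11 write a[9]=13 → slow++,fast++
(s=9,f=17) a[fast]=14≠a[slow]=13 write a[10]=14 → slow++,fast++
(s=10,f=18) a[fast]=14=a[slow] dup → fast++

slow=10, fast=19, prefix=[1, 2, 3, 4, 5, 7, 8, 9, 11, 13, 14]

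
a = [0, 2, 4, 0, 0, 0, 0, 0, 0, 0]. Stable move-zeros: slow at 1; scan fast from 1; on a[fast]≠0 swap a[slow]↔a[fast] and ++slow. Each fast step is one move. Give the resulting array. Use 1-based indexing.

slow=1 fast=1: a[fast]=0, fast++
slow=1 fast=2: a[fast]=2≠0 swap→a[1]=2, slow++,fast++
slow=2 fast=3: a[fast]=4≠0 swap→a[2]=4, slow++,fast++
slow=3 fast=4: a[fast]=0, fast++
slow=3 fast=5: a[fast]=0, fast++
slow=3 fast=6: a[fast]=0, fast++
slow=3 fast=7: a[fast]=0, fast++
slow=3 fast=8: a[fast]=0, fast++
slow=3 fast=9: a[fast]=0, fast++
slow=3 fast=10: a[fast]=0, fast++

[2, 4, 0, 0, 0, 0, 0, 0, 0, 0]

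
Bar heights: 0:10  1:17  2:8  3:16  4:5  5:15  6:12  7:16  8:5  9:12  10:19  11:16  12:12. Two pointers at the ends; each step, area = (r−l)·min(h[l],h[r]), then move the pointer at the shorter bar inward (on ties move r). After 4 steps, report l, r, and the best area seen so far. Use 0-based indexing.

l=0 r=12: min(10,12)*12=120 best=120 *, l++
l=1 r=12: min(17,12)*11=132 best=132 *, r--
l=1 r=11: min(17,16)*10=160 best=160 *, r--
l=1 r=10: min(17,19)*9=153 best=160, l++

l=2, r=10, best area=160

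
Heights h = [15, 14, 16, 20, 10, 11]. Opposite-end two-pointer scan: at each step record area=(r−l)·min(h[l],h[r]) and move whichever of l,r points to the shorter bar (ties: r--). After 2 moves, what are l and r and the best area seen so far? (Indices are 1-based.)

[1,6] min(15,11)*5=55 best=55 * → r--
[1,5] min(15,10)*4=40 best=55 → r--

l=1, r=4, best area=55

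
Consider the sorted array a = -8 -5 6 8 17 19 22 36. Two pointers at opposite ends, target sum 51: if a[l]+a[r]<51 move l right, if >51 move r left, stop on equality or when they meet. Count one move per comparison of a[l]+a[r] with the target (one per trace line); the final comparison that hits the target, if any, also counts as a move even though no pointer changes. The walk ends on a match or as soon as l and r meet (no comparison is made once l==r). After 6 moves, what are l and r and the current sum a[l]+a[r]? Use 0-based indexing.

l=0 r=7: -8+36=28 <51, l++
l=1 r=7: -5+36=31 <51, l++
l=2 r=7: 6+36=42 <51, l++
l=3 r=7: 8+36=44 <51, l++
l=4 r=7: 17+36=53 >51, r--
l=4 r=6: 17+22=39 <51, l++

l=5, r=6, sum=41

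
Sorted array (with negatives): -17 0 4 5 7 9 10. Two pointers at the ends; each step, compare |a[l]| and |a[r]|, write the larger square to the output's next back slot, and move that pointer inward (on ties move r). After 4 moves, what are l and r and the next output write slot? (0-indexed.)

l=0 r=6: |-17|>|10| out[6]=289, l++
l=1 r=6: |0|<=|10| out[5]=100, r--
l=1 r=5: |0|<=|9| out[4]=81, r--
l=1 r=4: |0|<=|7| out[3]=49, r--

l=1, r=3, next write slot=2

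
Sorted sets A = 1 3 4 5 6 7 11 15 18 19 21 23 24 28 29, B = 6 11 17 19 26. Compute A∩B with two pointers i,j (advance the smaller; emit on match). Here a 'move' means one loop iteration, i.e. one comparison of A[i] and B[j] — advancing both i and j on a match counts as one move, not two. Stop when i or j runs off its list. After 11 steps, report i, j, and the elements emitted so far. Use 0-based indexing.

i=10, j=4, emitted=[6, 11, 19]

i=0 j=0: 1<6, i++
i=1 j=0: 3<6, i++
i=2 j=0: 4<6, i++
i=3 j=0: 5<6, i++
i=4 j=0: 6==6 emit, i++,j++
i=5 j=1: 7<11, i++
i=6 j=1: 11==11 emit, i++,j++
i=7 j=2: 15<17, i++
i=8 j=2: 18>17, j++
i=8 j=3: 18<19, i++
i=9 j=3: 19==19 emit, i++,j++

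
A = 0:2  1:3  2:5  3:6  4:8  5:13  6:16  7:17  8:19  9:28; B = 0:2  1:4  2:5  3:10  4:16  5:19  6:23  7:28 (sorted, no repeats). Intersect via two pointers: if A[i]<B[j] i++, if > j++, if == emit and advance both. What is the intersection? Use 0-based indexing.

intersection = [2, 5, 16, 19, 28]

i=0 j=0: 2==2 emit, i++,j++
i=1 j=1: 3<4, i++
i=2 j=1: 5>4, j++
i=2 j=2: 5==5 emit, i++,j++
i=3 j=3: 6<10, i++
i=4 j=3: 8<10, i++
i=5 j=3: 13>10, j++
i=5 j=4: 13<16, i++
i=6 j=4: 16==16 emit, i++,j++
i=7 j=5: 17<19, i++
i=8 j=5: 19==19 emit, i++,j++
i=9 j=6: 28>23, j++
i=9 j=7: 28==28 emit, i++,j++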